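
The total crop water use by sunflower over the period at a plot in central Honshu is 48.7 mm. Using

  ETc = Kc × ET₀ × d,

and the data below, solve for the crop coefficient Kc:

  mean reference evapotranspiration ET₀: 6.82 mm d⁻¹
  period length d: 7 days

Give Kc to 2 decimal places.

ETc = Kc × ET₀ × d  ⇒  Kc = ETc / (ET₀ × d)
Kc = 48.7 / (6.82 × 7) = 48.7 / 47.74 = 1.0201

1.02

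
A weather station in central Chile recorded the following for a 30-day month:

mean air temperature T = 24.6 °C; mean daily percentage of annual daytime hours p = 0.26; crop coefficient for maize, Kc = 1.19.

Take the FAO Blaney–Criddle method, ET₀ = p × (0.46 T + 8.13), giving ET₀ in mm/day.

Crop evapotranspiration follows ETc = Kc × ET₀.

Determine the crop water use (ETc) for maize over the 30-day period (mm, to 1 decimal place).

ET₀ = 0.26 × (0.46 × 24.6 + 8.13) = 0.26 × 19.446 = 5.0560 mm/d
ETc = Kc × ET₀ = 1.19 × 5.0560 = 6.0166 mm/d
Over 30 days: 6.0166 × 30 = 180.498 mm

180.5 mm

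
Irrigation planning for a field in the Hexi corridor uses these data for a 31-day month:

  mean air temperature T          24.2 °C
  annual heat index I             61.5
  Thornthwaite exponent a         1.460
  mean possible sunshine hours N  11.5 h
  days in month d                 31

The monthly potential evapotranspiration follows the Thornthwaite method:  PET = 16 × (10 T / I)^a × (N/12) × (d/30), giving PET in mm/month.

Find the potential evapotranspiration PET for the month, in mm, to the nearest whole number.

117 mm

10T/I = 10 × 24.2 / 61.5 = 3.9350
(10T/I)^a = 3.9350^1.460 = 7.3896
Uncorrected PET = 16 × 7.3896 = 118.234 mm
Correction = (N/12)(d/30) = (11.5/12)(31/30) = 0.9903
PET = 118.234 × 0.9903 = 117.087 mm/month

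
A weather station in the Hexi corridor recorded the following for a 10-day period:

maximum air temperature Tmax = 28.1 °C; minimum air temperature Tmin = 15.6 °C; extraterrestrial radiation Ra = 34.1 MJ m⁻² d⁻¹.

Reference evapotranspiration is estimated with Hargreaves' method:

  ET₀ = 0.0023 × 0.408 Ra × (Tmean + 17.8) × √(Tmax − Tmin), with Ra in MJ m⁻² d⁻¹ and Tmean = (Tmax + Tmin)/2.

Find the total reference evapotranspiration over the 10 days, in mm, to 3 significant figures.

Tmean = (28.1 + 15.6)/2 = 21.85 °C
0.408 Ra = 0.408 × 34.1 = 13.9128 mm/d equivalent
ET₀ = 0.0023 × 13.9128 × (21.85 + 17.8) × √12.5 = 0.0023 × 13.9128 × 39.65 × 3.5355 = 4.4858 mm/d
Over 10 days: 4.4858 × 10 = 44.858 mm

44.9 mm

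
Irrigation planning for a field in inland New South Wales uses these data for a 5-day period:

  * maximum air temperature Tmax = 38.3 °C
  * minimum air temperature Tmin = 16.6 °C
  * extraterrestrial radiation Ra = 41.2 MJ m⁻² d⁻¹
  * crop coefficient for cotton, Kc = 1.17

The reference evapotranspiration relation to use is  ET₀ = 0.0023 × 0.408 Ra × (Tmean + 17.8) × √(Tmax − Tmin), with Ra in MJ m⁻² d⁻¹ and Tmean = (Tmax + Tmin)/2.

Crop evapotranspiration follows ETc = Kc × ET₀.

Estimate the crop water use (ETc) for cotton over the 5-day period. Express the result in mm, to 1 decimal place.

Tmean = (38.3 + 16.6)/2 = 27.45 °C
0.408 Ra = 0.408 × 41.2 = 16.8096 mm/d equivalent
ET₀ = 0.0023 × 16.8096 × (27.45 + 17.8) × √21.7 = 0.0023 × 16.8096 × 45.25 × 4.6583 = 8.1495 mm/d
ETc = Kc × ET₀ = 1.17 × 8.1495 = 9.5349 mm/d
Over 5 days: 9.5349 × 5 = 47.675 mm

47.7 mm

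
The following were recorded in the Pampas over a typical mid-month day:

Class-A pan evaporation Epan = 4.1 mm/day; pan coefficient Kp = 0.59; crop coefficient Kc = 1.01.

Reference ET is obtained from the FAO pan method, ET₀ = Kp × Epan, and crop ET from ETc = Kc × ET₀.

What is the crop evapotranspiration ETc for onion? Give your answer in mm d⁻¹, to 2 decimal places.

ET₀ = 0.59 × 4.1 = 2.4190 mm/d
ETc = Kc × ET₀ = 1.01 × 2.4190 = 2.4432 mm/d

2.44 mm d⁻¹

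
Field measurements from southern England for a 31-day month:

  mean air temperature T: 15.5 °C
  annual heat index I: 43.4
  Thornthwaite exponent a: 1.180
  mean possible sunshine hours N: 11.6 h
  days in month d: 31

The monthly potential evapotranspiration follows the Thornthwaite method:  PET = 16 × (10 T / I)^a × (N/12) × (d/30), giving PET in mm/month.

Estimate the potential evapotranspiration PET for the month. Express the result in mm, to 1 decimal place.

71.8 mm

10T/I = 10 × 15.5 / 43.4 = 3.5714
(10T/I)^a = 3.5714^1.180 = 4.4911
Uncorrected PET = 16 × 4.4911 = 71.858 mm
Correction = (N/12)(d/30) = (11.6/12)(31/30) = 0.9989
PET = 71.858 × 0.9989 = 71.779 mm/month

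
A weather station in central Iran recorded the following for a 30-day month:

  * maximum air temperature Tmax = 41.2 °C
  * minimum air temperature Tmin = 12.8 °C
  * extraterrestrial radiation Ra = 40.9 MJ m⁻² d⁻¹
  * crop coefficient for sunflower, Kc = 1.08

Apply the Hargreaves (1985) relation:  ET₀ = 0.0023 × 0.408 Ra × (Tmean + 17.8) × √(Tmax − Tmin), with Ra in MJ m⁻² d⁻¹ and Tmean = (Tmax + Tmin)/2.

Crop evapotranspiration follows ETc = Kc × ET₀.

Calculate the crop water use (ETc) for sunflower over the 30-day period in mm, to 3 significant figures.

297 mm

Tmean = (41.2 + 12.8)/2 = 27.00 °C
0.408 Ra = 0.408 × 40.9 = 16.6872 mm/d equivalent
ET₀ = 0.0023 × 16.6872 × (27.00 + 17.8) × √28.4 = 0.0023 × 16.6872 × 44.80 × 5.3292 = 9.1633 mm/d
ETc = Kc × ET₀ = 1.08 × 9.1633 = 9.8964 mm/d
Over 30 days: 9.8964 × 30 = 296.892 mm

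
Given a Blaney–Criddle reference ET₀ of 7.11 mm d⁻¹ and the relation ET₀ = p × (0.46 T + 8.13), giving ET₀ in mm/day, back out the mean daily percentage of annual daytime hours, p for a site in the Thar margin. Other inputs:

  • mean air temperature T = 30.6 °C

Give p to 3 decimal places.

0.320

p = ET₀ / (0.46 T + 8.13) = 7.11 / (0.46 × 30.6 + 8.13) = 7.11 / 22.206 = 0.3202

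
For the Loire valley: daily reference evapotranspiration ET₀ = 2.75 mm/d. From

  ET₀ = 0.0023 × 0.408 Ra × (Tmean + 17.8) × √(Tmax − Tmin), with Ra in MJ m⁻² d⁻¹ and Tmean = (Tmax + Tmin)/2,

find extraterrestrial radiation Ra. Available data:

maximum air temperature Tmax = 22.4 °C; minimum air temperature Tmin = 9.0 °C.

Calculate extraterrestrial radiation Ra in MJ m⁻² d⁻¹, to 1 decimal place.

23.9 MJ m⁻² d⁻¹

Tmean = (22.4+9.0)/2 = 15.70 °C; ΔT = 13.4
Ra = ET₀ / [0.0023 × 0.408 × (Tmean+17.8) × √ΔT]
   = 2.75 / (0.0023 × 0.408 × 33.50 × 3.6606) = 23.897 MJ m⁻² d⁻¹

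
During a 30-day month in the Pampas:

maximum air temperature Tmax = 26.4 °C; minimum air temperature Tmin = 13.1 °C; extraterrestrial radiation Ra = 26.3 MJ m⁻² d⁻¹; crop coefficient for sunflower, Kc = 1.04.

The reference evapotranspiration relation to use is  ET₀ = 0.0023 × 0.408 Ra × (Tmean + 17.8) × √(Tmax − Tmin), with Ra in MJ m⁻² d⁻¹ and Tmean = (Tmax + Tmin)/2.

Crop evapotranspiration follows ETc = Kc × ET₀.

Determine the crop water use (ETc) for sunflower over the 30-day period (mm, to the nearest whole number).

Tmean = (26.4 + 13.1)/2 = 19.75 °C
0.408 Ra = 0.408 × 26.3 = 10.7304 mm/d equivalent
ET₀ = 0.0023 × 10.7304 × (19.75 + 17.8) × √13.3 = 0.0023 × 10.7304 × 37.55 × 3.6469 = 3.3797 mm/d
ETc = Kc × ET₀ = 1.04 × 3.3797 = 3.5149 mm/d
Over 30 days: 3.5149 × 30 = 105.447 mm

105 mm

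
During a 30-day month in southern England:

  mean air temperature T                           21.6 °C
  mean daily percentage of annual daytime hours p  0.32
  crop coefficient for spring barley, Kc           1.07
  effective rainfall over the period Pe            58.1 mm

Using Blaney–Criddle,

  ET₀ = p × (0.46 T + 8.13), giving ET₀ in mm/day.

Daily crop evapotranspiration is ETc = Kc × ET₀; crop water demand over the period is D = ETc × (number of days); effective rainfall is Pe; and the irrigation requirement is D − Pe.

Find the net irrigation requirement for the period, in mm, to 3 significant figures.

127 mm

ET₀ = 0.32 × (0.46 × 21.6 + 8.13) = 0.32 × 18.066 = 5.7811 mm/d
ETc = Kc × ET₀ = 1.07 × 5.7811 = 6.1858 mm/d
Crop demand D = ETc × 30 d = 6.1858 × 30 = 185.574 mm
D − Pe = 185.574 − 58.1 = 127.474 mm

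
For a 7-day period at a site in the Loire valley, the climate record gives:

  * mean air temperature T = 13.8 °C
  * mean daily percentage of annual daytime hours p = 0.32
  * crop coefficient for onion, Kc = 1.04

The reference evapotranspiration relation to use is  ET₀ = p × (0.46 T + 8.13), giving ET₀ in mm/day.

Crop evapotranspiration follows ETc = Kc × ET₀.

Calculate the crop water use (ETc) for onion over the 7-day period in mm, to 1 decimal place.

33.7 mm

ET₀ = 0.32 × (0.46 × 13.8 + 8.13) = 0.32 × 14.478 = 4.6330 mm/d
ETc = Kc × ET₀ = 1.04 × 4.6330 = 4.8183 mm/d
Over 7 days: 4.8183 × 7 = 33.728 mm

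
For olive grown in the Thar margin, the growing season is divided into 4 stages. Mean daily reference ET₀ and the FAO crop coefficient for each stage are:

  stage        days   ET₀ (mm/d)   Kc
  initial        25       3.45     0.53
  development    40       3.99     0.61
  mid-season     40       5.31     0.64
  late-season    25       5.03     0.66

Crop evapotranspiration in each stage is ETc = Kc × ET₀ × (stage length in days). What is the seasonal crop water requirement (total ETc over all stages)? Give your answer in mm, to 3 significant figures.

initial: 0.53 × 3.45 × 25 = 45.71 mm
development: 0.61 × 3.99 × 40 = 97.36 mm
mid-season: 0.64 × 5.31 × 40 = 135.94 mm
late-season: 0.66 × 5.03 × 25 = 83.00 mm
Seasonal total = 362.01 mm

362 mm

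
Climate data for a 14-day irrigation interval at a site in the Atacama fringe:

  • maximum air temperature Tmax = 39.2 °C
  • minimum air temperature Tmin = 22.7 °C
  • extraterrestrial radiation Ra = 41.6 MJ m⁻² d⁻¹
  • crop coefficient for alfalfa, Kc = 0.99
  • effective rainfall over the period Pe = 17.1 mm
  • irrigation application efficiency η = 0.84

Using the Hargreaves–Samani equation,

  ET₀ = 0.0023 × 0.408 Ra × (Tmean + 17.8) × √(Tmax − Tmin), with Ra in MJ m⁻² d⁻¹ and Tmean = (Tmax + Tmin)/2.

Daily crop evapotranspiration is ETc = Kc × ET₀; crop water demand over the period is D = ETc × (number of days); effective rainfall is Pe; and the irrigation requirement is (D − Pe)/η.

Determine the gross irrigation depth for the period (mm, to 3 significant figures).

107 mm

Tmean = (39.2 + 22.7)/2 = 30.95 °C
0.408 Ra = 0.408 × 41.6 = 16.9728 mm/d equivalent
ET₀ = 0.0023 × 16.9728 × (30.95 + 17.8) × √16.5 = 0.0023 × 16.9728 × 48.75 × 4.0620 = 7.7303 mm/d
ETc = Kc × ET₀ = 0.99 × 7.7303 = 7.6530 mm/d
Crop demand D = ETc × 14 d = 7.6530 × 14 = 107.142 mm
D − Pe = 107.142 − 17.1 = 90.042 mm
Gross irrigation = 90.042 / 0.84 = 107.193 mm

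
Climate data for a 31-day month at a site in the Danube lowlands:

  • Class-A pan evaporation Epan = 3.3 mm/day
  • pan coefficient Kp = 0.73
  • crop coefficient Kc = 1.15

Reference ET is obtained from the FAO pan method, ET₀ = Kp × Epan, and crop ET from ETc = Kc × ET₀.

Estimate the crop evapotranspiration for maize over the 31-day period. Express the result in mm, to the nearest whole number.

ET₀ = 0.73 × 3.3 = 2.4090 mm/d
ETc = Kc × ET₀ = 1.15 × 2.4090 = 2.7704 mm/d
Over 31 days: 2.7704 × 31 = 85.882 mm

86 mm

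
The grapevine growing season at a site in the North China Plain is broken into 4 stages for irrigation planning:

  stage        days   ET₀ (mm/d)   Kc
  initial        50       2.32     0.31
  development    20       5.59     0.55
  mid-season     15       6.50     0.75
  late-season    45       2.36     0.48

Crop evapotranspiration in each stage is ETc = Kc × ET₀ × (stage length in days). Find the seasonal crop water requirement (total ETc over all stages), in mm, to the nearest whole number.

initial: 0.31 × 2.32 × 50 = 35.96 mm
development: 0.55 × 5.59 × 20 = 61.49 mm
mid-season: 0.75 × 6.50 × 15 = 73.13 mm
late-season: 0.48 × 2.36 × 45 = 50.98 mm
Seasonal total = 221.56 mm

222 mm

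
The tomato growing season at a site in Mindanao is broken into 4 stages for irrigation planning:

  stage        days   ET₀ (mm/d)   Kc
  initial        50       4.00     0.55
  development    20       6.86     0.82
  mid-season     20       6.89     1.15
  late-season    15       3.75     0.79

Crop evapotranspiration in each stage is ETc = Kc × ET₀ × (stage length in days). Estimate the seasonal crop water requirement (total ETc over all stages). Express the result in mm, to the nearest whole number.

425 mm

initial: 0.55 × 4.00 × 50 = 110.00 mm
development: 0.82 × 6.86 × 20 = 112.50 mm
mid-season: 1.15 × 6.89 × 20 = 158.47 mm
late-season: 0.79 × 3.75 × 15 = 44.44 mm
Seasonal total = 425.41 mm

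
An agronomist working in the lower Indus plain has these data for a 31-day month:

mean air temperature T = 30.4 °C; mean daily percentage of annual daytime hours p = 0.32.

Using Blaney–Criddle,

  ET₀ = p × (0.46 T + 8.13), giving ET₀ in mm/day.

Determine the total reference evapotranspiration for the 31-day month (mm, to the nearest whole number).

ET₀ = 0.32 × (0.46 × 30.4 + 8.13) = 0.32 × 22.114 = 7.0765 mm/d
Monthly total = 7.0765 × 31 = 219.372 mm

219 mm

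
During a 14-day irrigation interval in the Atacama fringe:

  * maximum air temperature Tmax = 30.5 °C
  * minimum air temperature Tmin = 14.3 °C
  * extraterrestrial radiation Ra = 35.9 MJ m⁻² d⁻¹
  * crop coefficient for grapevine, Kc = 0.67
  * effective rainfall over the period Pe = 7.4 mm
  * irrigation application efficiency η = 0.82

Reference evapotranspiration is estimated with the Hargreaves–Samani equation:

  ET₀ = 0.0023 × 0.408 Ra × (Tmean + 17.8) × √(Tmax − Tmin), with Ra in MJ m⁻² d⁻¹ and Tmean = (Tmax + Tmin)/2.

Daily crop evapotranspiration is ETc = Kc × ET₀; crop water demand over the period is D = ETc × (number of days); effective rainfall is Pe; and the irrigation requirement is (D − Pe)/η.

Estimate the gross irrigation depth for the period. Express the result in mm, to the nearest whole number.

53 mm

Tmean = (30.5 + 14.3)/2 = 22.40 °C
0.408 Ra = 0.408 × 35.9 = 14.6472 mm/d equivalent
ET₀ = 0.0023 × 14.6472 × (22.40 + 17.8) × √16.2 = 0.0023 × 14.6472 × 40.20 × 4.0249 = 5.4508 mm/d
ETc = Kc × ET₀ = 0.67 × 5.4508 = 3.6520 mm/d
Crop demand D = ETc × 14 d = 3.6520 × 14 = 51.128 mm
D − Pe = 51.128 − 7.4 = 43.728 mm
Gross irrigation = 43.728 / 0.82 = 53.327 mm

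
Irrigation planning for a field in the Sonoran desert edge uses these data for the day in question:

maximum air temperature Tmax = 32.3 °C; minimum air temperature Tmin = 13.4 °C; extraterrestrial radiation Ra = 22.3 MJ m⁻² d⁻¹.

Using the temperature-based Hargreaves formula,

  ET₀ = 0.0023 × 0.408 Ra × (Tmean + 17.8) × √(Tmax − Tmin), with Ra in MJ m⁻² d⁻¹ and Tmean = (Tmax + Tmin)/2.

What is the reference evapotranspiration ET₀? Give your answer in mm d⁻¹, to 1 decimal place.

3.7 mm d⁻¹

Tmean = (32.3 + 13.4)/2 = 22.85 °C
0.408 Ra = 0.408 × 22.3 = 9.0984 mm/d equivalent
ET₀ = 0.0023 × 9.0984 × (22.85 + 17.8) × √18.9 = 0.0023 × 9.0984 × 40.65 × 4.3474 = 3.6981 mm/d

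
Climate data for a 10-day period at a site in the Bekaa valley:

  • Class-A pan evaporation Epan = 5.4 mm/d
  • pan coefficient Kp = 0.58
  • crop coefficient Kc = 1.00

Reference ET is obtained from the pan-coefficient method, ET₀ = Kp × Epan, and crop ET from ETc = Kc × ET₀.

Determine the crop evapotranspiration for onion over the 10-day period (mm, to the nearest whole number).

ET₀ = 0.58 × 5.4 = 3.1320 mm/d
ETc = Kc × ET₀ = 1.00 × 3.1320 = 3.1320 mm/d
Over 10 days: 3.1320 × 10 = 31.320 mm

31 mm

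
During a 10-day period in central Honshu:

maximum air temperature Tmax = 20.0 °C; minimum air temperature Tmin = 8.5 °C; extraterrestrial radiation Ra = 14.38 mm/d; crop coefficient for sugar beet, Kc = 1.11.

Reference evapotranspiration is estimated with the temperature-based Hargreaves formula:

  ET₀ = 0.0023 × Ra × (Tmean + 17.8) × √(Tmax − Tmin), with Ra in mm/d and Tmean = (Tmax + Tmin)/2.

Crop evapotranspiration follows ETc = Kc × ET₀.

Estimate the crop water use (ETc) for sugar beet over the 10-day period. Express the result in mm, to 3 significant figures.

39.9 mm

Tmean = (20.0 + 8.5)/2 = 14.25 °C
ET₀ = 0.0023 × 14.38 × (14.25 + 17.8) × √11.5 = 0.0023 × 14.38 × 32.05 × 3.3912 = 3.5947 mm/d
ETc = Kc × ET₀ = 1.11 × 3.5947 = 3.9901 mm/d
Over 10 days: 3.9901 × 10 = 39.901 mm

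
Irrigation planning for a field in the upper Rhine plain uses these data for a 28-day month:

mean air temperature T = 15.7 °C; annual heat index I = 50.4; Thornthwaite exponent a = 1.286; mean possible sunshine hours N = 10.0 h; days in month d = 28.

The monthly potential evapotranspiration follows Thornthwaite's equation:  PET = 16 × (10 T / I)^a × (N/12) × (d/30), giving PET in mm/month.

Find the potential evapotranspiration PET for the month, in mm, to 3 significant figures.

53.7 mm

10T/I = 10 × 15.7 / 50.4 = 3.1151
(10T/I)^a = 3.1151^1.286 = 4.3113
Uncorrected PET = 16 × 4.3113 = 68.981 mm
Correction = (N/12)(d/30) = (10.0/12)(28/30) = 0.7778
PET = 68.981 × 0.7778 = 53.653 mm/month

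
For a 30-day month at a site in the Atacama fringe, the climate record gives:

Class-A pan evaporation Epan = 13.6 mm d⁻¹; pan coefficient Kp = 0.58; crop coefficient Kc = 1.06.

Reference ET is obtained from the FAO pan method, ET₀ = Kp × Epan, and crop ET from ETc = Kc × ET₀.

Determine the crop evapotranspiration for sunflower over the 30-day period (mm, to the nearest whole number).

251 mm

ET₀ = 0.58 × 13.6 = 7.8880 mm/d
ETc = Kc × ET₀ = 1.06 × 7.8880 = 8.3613 mm/d
Over 30 days: 8.3613 × 30 = 250.839 mm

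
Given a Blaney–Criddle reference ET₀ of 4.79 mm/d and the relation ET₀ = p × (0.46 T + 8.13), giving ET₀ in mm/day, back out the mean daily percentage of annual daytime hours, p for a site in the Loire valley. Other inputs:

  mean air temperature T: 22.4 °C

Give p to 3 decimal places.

0.260

p = ET₀ / (0.46 T + 8.13) = 4.79 / (0.46 × 22.4 + 8.13) = 4.79 / 18.434 = 0.2598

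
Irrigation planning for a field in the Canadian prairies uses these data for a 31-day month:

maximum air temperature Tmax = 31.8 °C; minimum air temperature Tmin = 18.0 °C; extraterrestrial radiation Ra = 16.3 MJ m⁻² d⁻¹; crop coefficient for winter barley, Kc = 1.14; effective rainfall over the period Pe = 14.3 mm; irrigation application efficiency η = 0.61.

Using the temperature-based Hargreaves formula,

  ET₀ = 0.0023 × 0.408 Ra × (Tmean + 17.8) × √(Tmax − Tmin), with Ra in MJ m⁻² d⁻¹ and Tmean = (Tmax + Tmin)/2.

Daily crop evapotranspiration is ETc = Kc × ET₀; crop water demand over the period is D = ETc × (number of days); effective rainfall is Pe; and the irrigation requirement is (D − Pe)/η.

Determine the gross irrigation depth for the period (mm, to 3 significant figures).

117 mm

Tmean = (31.8 + 18.0)/2 = 24.90 °C
0.408 Ra = 0.408 × 16.3 = 6.6504 mm/d equivalent
ET₀ = 0.0023 × 6.6504 × (24.90 + 17.8) × √13.8 = 0.0023 × 6.6504 × 42.70 × 3.7148 = 2.4263 mm/d
ETc = Kc × ET₀ = 1.14 × 2.4263 = 2.7660 mm/d
Crop demand D = ETc × 31 d = 2.7660 × 31 = 85.746 mm
D − Pe = 85.746 − 14.3 = 71.446 mm
Gross irrigation = 71.446 / 0.61 = 117.125 mm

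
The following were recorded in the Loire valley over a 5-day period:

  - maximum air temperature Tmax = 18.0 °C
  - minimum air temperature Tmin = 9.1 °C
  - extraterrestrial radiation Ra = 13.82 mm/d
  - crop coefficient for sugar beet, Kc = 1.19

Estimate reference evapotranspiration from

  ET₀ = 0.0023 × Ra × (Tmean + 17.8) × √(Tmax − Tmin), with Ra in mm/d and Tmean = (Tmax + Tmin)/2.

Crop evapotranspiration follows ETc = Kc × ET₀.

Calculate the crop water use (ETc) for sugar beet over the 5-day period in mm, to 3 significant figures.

17.7 mm

Tmean = (18.0 + 9.1)/2 = 13.55 °C
ET₀ = 0.0023 × 13.82 × (13.55 + 17.8) × √8.9 = 0.0023 × 13.82 × 31.35 × 2.9833 = 2.9728 mm/d
ETc = Kc × ET₀ = 1.19 × 2.9728 = 3.5376 mm/d
Over 5 days: 3.5376 × 5 = 17.688 mm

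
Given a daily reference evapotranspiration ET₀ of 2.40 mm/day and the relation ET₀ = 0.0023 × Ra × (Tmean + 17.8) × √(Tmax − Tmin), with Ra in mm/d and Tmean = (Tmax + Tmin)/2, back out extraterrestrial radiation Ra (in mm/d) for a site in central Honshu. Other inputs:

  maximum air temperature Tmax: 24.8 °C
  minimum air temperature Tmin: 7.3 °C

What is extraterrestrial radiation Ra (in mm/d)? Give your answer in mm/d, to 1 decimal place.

Tmean = 16.05 °C; √ΔT = 4.1833
Ra = ET₀ / [0.0023 × (Tmean+17.8) × √ΔT] = 2.40 / (0.0023 × 33.85 × 4.1833) = 7.369 mm/d

7.4 mm/d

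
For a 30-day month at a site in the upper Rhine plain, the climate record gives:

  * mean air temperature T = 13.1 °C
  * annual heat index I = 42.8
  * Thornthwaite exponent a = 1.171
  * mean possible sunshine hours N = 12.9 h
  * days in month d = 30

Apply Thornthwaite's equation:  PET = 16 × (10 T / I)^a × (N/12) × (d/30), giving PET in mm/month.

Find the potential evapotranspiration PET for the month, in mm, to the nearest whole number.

10T/I = 10 × 13.1 / 42.8 = 3.0607
(10T/I)^a = 3.0607^1.171 = 3.7059
Uncorrected PET = 16 × 3.7059 = 59.294 mm
Correction = (N/12)(d/30) = (12.9/12)(30/30) = 1.0750
PET = 59.294 × 1.0750 = 63.741 mm/month

64 mm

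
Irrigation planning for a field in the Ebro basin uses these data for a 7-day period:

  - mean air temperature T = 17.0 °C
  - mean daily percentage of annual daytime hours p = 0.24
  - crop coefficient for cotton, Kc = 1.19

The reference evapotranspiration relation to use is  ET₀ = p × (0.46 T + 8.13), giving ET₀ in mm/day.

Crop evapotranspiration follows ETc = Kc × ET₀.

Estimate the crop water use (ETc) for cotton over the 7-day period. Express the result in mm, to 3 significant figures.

ET₀ = 0.24 × (0.46 × 17.0 + 8.13) = 0.24 × 15.950 = 3.8280 mm/d
ETc = Kc × ET₀ = 1.19 × 3.8280 = 4.5553 mm/d
Over 7 days: 4.5553 × 7 = 31.887 mm

31.9 mm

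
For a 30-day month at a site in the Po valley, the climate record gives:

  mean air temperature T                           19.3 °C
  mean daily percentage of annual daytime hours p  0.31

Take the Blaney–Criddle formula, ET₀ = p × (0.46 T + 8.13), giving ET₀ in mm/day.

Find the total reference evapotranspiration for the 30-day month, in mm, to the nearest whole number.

158 mm

ET₀ = 0.31 × (0.46 × 19.3 + 8.13) = 0.31 × 17.008 = 5.2725 mm/d
Monthly total = 5.2725 × 30 = 158.175 mm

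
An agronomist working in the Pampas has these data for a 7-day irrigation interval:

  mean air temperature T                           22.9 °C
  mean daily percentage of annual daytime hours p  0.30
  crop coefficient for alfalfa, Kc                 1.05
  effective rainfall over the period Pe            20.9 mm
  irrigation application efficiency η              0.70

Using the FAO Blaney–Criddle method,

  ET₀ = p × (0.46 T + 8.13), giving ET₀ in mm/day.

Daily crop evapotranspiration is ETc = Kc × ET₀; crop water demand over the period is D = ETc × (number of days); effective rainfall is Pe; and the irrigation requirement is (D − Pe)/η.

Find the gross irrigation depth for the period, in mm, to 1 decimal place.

28.9 mm

ET₀ = 0.30 × (0.46 × 22.9 + 8.13) = 0.30 × 18.664 = 5.5992 mm/d
ETc = Kc × ET₀ = 1.05 × 5.5992 = 5.8792 mm/d
Crop demand D = ETc × 7 d = 5.8792 × 7 = 41.154 mm
D − Pe = 41.154 − 20.9 = 20.254 mm
Gross irrigation = 20.254 / 0.70 = 28.934 mm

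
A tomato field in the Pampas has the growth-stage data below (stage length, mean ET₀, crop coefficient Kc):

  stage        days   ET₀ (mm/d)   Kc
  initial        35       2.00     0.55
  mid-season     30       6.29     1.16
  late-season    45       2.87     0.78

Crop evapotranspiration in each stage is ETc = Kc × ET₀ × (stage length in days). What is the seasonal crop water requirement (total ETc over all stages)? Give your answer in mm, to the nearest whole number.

358 mm

initial: 0.55 × 2.00 × 35 = 38.50 mm
mid-season: 1.16 × 6.29 × 30 = 218.89 mm
late-season: 0.78 × 2.87 × 45 = 100.74 mm
Seasonal total = 358.13 mm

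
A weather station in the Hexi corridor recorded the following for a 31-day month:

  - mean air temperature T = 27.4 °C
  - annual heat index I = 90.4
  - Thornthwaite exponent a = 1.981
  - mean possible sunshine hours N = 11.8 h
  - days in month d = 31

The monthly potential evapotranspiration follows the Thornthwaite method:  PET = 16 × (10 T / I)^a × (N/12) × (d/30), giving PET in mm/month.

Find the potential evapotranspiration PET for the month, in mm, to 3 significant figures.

10T/I = 10 × 27.4 / 90.4 = 3.0310
(10T/I)^a = 3.0310^1.981 = 8.9954
Uncorrected PET = 16 × 8.9954 = 143.926 mm
Correction = (N/12)(d/30) = (11.8/12)(31/30) = 1.0161
PET = 143.926 × 1.0161 = 146.243 mm/month

146 mm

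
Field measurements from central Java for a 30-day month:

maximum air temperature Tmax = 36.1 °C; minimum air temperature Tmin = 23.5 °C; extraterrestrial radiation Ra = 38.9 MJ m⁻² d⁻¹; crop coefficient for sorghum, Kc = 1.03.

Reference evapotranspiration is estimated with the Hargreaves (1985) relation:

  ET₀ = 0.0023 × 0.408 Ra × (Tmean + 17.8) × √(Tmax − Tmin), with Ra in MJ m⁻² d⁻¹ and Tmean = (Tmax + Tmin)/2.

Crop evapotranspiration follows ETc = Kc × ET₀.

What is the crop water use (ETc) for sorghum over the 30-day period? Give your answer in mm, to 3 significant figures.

191 mm

Tmean = (36.1 + 23.5)/2 = 29.80 °C
0.408 Ra = 0.408 × 38.9 = 15.8712 mm/d equivalent
ET₀ = 0.0023 × 15.8712 × (29.80 + 17.8) × √12.6 = 0.0023 × 15.8712 × 47.60 × 3.5496 = 6.1677 mm/d
ETc = Kc × ET₀ = 1.03 × 6.1677 = 6.3527 mm/d
Over 30 days: 6.3527 × 30 = 190.581 mm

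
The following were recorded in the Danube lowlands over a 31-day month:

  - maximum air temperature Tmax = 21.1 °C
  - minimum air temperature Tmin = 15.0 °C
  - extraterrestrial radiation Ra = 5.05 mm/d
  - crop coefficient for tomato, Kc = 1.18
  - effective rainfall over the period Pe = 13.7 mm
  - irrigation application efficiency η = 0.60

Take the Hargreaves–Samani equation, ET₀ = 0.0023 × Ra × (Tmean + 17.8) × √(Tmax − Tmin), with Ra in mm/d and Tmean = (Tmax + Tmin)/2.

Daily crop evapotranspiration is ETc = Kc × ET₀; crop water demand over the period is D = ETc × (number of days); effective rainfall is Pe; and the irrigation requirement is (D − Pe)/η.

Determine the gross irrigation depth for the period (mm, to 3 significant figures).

Tmean = (21.1 + 15.0)/2 = 18.05 °C
ET₀ = 0.0023 × 5.05 × (18.05 + 17.8) × √6.1 = 0.0023 × 5.05 × 35.85 × 2.4698 = 1.0284 mm/d
ETc = Kc × ET₀ = 1.18 × 1.0284 = 1.2135 mm/d
Crop demand D = ETc × 31 d = 1.2135 × 31 = 37.619 mm
D − Pe = 37.619 − 13.7 = 23.919 mm
Gross irrigation = 23.919 / 0.60 = 39.865 mm

39.9 mm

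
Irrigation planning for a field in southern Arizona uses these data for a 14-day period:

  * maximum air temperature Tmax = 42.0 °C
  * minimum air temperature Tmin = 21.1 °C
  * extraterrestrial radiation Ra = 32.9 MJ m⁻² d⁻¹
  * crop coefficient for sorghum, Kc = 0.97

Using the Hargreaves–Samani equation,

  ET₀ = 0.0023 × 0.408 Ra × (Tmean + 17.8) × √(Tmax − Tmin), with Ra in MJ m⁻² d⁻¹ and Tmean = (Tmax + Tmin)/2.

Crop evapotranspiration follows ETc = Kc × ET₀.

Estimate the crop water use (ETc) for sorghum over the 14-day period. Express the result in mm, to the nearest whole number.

95 mm

Tmean = (42.0 + 21.1)/2 = 31.55 °C
0.408 Ra = 0.408 × 32.9 = 13.4232 mm/d equivalent
ET₀ = 0.0023 × 13.4232 × (31.55 + 17.8) × √20.9 = 0.0023 × 13.4232 × 49.35 × 4.5717 = 6.9654 mm/d
ETc = Kc × ET₀ = 0.97 × 6.9654 = 6.7564 mm/d
Over 14 days: 6.7564 × 14 = 94.590 mm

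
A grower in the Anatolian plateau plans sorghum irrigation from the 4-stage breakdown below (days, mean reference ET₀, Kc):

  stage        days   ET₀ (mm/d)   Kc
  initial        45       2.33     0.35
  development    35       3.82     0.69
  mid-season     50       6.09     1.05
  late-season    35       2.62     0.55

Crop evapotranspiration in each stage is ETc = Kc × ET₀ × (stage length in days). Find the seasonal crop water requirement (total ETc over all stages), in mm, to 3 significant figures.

499 mm

initial: 0.35 × 2.33 × 45 = 36.70 mm
development: 0.69 × 3.82 × 35 = 92.25 mm
mid-season: 1.05 × 6.09 × 50 = 319.73 mm
late-season: 0.55 × 2.62 × 35 = 50.44 mm
Seasonal total = 499.12 mm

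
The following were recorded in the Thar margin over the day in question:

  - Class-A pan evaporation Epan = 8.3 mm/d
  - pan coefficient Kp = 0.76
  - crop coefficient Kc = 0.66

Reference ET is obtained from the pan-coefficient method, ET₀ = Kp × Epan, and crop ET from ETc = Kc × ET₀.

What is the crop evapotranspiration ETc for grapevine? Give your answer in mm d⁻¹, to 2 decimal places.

ET₀ = 0.76 × 8.3 = 6.3080 mm/d
ETc = Kc × ET₀ = 0.66 × 6.3080 = 4.1633 mm/d

4.16 mm d⁻¹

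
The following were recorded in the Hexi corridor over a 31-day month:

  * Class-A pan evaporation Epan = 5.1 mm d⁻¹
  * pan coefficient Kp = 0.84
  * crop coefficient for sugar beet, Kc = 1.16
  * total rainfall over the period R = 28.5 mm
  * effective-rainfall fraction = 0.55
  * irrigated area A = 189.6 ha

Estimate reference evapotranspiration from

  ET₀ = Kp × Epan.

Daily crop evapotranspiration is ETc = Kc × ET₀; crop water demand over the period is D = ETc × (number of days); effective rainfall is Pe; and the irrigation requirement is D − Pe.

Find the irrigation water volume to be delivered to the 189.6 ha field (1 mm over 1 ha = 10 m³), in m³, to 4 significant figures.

262400 m³

ET₀ = 0.84 × 5.1 = 4.2840 mm/d
ETc = Kc × ET₀ = 1.16 × 4.2840 = 4.9694 mm/d
Crop demand D = ETc × 31 d = 4.9694 × 31 = 154.051 mm
Pe = 0.55 × 28.5 = 15.675 mm
D − Pe = 154.051 − 15.675 = 138.376 mm
Volume = 138.376 mm × 189.6 ha × 10 = 262360.9 m³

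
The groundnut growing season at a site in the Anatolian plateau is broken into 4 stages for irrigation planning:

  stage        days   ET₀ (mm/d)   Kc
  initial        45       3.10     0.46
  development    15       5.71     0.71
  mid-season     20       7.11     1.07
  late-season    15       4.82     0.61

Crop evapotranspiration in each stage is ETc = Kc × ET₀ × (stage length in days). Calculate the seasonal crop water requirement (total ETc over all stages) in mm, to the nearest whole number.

321 mm

initial: 0.46 × 3.10 × 45 = 64.17 mm
development: 0.71 × 5.71 × 15 = 60.81 mm
mid-season: 1.07 × 7.11 × 20 = 152.15 mm
late-season: 0.61 × 4.82 × 15 = 44.10 mm
Seasonal total = 321.23 mm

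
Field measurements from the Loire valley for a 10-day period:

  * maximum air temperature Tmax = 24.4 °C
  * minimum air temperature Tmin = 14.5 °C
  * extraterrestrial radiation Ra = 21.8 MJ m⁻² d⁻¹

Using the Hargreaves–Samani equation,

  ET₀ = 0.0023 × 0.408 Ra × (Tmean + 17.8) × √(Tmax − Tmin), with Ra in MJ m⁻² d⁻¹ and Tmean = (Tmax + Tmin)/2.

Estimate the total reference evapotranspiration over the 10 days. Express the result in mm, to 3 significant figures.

24.0 mm

Tmean = (24.4 + 14.5)/2 = 19.45 °C
0.408 Ra = 0.408 × 21.8 = 8.8944 mm/d equivalent
ET₀ = 0.0023 × 8.8944 × (19.45 + 17.8) × √9.9 = 0.0023 × 8.8944 × 37.25 × 3.1464 = 2.3976 mm/d
Over 10 days: 2.3976 × 10 = 23.976 mm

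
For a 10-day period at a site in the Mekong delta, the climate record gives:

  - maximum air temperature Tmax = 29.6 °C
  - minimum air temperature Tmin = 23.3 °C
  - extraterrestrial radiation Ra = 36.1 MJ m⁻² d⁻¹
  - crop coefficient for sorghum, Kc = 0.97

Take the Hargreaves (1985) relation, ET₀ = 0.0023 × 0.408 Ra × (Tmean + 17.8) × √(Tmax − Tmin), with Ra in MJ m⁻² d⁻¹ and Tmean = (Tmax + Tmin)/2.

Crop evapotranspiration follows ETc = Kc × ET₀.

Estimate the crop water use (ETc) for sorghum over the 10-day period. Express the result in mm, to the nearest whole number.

Tmean = (29.6 + 23.3)/2 = 26.45 °C
0.408 Ra = 0.408 × 36.1 = 14.7288 mm/d equivalent
ET₀ = 0.0023 × 14.7288 × (26.45 + 17.8) × √6.3 = 0.0023 × 14.7288 × 44.25 × 2.5100 = 3.7625 mm/d
ETc = Kc × ET₀ = 0.97 × 3.7625 = 3.6496 mm/d
Over 10 days: 3.6496 × 10 = 36.496 mm

36 mm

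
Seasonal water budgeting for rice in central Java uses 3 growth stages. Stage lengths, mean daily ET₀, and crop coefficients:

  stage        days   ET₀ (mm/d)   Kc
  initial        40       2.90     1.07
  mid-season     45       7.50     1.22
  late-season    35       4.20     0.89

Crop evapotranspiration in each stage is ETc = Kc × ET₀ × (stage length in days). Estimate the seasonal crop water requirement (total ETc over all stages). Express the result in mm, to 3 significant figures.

initial: 1.07 × 2.90 × 40 = 124.12 mm
mid-season: 1.22 × 7.50 × 45 = 411.75 mm
late-season: 0.89 × 4.20 × 35 = 130.83 mm
Seasonal total = 666.70 mm

667 mm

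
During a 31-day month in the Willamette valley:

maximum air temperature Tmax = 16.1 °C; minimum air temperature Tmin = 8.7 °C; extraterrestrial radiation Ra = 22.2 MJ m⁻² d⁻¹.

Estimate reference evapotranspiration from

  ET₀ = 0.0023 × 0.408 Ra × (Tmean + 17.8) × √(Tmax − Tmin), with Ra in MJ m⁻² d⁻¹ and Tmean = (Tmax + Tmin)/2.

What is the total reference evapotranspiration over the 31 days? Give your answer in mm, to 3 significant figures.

Tmean = (16.1 + 8.7)/2 = 12.40 °C
0.408 Ra = 0.408 × 22.2 = 9.0576 mm/d equivalent
ET₀ = 0.0023 × 9.0576 × (12.40 + 17.8) × √7.4 = 0.0023 × 9.0576 × 30.20 × 2.7203 = 1.7115 mm/d
Over 31 days: 1.7115 × 31 = 53.057 mm

53.1 mm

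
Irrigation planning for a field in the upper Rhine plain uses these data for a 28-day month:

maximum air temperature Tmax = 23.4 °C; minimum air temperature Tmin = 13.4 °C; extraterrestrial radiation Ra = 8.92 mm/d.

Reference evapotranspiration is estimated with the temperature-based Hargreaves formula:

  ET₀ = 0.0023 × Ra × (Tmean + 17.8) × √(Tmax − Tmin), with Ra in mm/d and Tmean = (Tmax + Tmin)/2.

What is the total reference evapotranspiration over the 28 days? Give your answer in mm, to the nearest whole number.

Tmean = (23.4 + 13.4)/2 = 18.40 °C
ET₀ = 0.0023 × 8.92 × (18.40 + 17.8) × √10.0 = 0.0023 × 8.92 × 36.20 × 3.1623 = 2.3486 mm/d
Over 28 days: 2.3486 × 28 = 65.761 mm

66 mm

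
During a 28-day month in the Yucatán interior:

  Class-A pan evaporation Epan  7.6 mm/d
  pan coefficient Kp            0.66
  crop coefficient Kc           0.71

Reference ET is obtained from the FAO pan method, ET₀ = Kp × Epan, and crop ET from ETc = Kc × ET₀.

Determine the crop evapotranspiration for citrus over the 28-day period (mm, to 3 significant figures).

ET₀ = 0.66 × 7.6 = 5.0160 mm/d
ETc = Kc × ET₀ = 0.71 × 5.0160 = 3.5614 mm/d
Over 28 days: 3.5614 × 28 = 99.719 mm

99.7 mm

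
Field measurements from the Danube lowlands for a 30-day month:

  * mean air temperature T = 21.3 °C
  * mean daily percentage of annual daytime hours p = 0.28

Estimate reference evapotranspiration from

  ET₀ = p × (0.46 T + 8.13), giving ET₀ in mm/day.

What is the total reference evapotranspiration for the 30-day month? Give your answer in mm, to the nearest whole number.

ET₀ = 0.28 × (0.46 × 21.3 + 8.13) = 0.28 × 17.928 = 5.0198 mm/d
Monthly total = 5.0198 × 30 = 150.594 mm

151 mm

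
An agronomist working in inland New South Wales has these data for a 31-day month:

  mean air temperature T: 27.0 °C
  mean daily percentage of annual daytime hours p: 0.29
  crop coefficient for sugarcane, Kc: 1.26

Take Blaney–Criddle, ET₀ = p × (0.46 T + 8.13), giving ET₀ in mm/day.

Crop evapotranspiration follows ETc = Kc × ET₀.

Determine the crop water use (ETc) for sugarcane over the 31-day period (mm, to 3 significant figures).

233 mm

ET₀ = 0.29 × (0.46 × 27.0 + 8.13) = 0.29 × 20.550 = 5.9595 mm/d
ETc = Kc × ET₀ = 1.26 × 5.9595 = 7.5090 mm/d
Over 31 days: 7.5090 × 31 = 232.779 mm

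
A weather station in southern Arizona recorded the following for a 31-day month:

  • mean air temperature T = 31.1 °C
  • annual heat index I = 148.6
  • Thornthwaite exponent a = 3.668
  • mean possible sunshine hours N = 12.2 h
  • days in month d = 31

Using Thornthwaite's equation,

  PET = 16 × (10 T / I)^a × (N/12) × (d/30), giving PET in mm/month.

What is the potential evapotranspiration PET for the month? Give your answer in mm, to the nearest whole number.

252 mm

10T/I = 10 × 31.1 / 148.6 = 2.0929
(10T/I)^a = 2.0929^3.668 = 15.0143
Uncorrected PET = 16 × 15.0143 = 240.229 mm
Correction = (N/12)(d/30) = (12.2/12)(31/30) = 1.0506
PET = 240.229 × 1.0506 = 252.385 mm/month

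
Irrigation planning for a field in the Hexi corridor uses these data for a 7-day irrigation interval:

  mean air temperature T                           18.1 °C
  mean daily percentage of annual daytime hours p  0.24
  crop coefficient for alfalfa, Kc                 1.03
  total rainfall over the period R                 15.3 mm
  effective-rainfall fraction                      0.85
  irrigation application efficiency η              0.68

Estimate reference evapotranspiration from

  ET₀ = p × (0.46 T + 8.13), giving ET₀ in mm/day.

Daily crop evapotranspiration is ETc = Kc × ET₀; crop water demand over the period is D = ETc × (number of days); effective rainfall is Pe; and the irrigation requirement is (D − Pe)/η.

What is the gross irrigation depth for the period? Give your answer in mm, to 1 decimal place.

22.8 mm

ET₀ = 0.24 × (0.46 × 18.1 + 8.13) = 0.24 × 16.456 = 3.9494 mm/d
ETc = Kc × ET₀ = 1.03 × 3.9494 = 4.0679 mm/d
Crop demand D = ETc × 7 d = 4.0679 × 7 = 28.475 mm
Pe = 0.85 × 15.3 = 13.005 mm
D − Pe = 28.475 − 13.005 = 15.470 mm
Gross irrigation = 15.470 / 0.68 = 22.750 mm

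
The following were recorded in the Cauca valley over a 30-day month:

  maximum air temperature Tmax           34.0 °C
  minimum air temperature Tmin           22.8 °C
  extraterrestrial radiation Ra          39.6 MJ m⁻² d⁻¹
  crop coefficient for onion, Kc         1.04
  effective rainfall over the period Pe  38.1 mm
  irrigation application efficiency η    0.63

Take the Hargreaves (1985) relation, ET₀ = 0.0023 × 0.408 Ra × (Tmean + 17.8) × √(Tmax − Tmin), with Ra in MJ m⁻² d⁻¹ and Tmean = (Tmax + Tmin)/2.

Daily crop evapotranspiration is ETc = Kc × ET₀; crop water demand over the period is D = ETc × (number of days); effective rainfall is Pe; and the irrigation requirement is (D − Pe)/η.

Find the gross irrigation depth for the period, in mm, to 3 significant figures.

Tmean = (34.0 + 22.8)/2 = 28.40 °C
0.408 Ra = 0.408 × 39.6 = 16.1568 mm/d equivalent
ET₀ = 0.0023 × 16.1568 × (28.40 + 17.8) × √11.2 = 0.0023 × 16.1568 × 46.20 × 3.3466 = 5.7455 mm/d
ETc = Kc × ET₀ = 1.04 × 5.7455 = 5.9753 mm/d
Crop demand D = ETc × 30 d = 5.9753 × 30 = 179.259 mm
D − Pe = 179.259 − 38.1 = 141.159 mm
Gross irrigation = 141.159 / 0.63 = 224.062 mm

224 mm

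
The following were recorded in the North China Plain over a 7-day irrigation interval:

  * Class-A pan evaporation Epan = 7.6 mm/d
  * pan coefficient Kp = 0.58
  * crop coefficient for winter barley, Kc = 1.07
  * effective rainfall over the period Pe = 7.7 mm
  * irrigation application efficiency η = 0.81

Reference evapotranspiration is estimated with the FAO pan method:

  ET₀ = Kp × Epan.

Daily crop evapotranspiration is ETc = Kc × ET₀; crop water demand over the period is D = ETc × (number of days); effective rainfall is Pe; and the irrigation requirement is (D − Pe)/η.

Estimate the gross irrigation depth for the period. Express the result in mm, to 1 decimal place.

ET₀ = 0.58 × 7.6 = 4.4080 mm/d
ETc = Kc × ET₀ = 1.07 × 4.4080 = 4.7166 mm/d
Crop demand D = ETc × 7 d = 4.7166 × 7 = 33.016 mm
D − Pe = 33.016 − 7.7 = 25.316 mm
Gross irrigation = 25.316 / 0.81 = 31.254 mm

31.3 mm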